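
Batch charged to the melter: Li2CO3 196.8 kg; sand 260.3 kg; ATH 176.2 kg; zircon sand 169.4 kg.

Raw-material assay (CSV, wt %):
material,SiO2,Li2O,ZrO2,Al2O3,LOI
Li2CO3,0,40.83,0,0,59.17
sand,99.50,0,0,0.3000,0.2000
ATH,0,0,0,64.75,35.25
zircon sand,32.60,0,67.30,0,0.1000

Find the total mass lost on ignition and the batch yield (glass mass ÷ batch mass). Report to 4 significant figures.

LOI loss = 179.2 kg; glass = 623.5 kg; yield = 77.67%

The working math runs at full precision at every stage. The intermediate values appear (rounded to four significant figures) alongside each step — exactly one rounding goes into every reported value; all derived quantities, which include yield, four oxide percentages, glass mass, the totals, ignition loss, are recomputed in full precision, as set out in problem or answer, from the weighed amounts per 623.5 kg of glass.
Ignition loss by material:
  Li2CO3: 196.8 × 0.5917 = 116.4 kg
  sand: 260.3 × 0.002000 = 0.5206 kg
  ATH: 176.2 × 0.3525 = 62.11 kg
  zircon sand: 169.4 × 0.001000 = 0.1694 kg
Total LOI = 179.2 kg
Glass = batch − LOI = 802.7 − 179.2 = 623.5 kg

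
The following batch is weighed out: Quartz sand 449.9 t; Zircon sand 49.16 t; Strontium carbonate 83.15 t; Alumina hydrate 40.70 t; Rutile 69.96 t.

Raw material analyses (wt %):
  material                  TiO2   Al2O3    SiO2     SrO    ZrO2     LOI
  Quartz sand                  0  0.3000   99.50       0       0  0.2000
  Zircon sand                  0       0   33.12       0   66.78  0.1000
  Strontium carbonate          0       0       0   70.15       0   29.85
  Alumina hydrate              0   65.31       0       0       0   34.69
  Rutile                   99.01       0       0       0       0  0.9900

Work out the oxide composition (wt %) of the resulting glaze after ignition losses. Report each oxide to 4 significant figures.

Mid-chain values appear rounded off to 4 significant digits on the page — the whole derivation maintains exact precision all the way through. Each reported number receives exactly one rounding — derived quantities (the yield, five oxide percentages, the totals, LOI, glass mass) are computed in exact precision starting from the weights per 652.3 t of glass exactly as shown in problem or answer.
Oxide masses out of the charge:
  TiO2: 69.96·0.9901 = 69.27 t
  Al2O3: 449.9·0.003000 + 40.70·0.6531 = 27.93 t
  SiO2: 449.9·0.9950 + 49.16·0.3312 = 463.9 t
  SrO: 83.15·0.7015 = 58.33 t
  ZrO2: 49.16·0.6678 = 32.83 t
LOI: 449.9·0.002000 + 49.16·0.001000 + 83.15·0.2985 + 40.70·0.3469 + 69.96·0.009900 = 40.58 t
Glass = total batch minus LOI = 692.9 − 40.58 = 652.3 t (= the summed oxide contributions)
each wt % is 100 × oxide ÷ glass

Glass mass = 652.3 t (batch 692.9 − LOI 40.58).
Composition: TiO2 10.62%, Al2O3 4.282%, SiO2 71.12%, SrO 8.942%, ZrO2 5.033%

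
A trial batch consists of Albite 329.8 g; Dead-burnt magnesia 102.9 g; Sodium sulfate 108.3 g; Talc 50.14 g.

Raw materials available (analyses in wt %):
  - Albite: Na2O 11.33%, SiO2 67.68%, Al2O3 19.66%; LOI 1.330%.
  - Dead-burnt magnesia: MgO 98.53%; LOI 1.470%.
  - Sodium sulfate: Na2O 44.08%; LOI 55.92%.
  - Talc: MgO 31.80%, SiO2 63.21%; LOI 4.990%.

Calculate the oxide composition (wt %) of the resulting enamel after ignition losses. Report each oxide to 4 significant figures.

All internal work keeps full precision through the solve. Rounding to four significant figures extends to each mid-chain value as displayed; every reported figure is rounded exactly once — all derived quantities (the four compositions, glass mass, LOI, the totals, yield) are computed at full precision using the weight values for 522.2 g of glass precisely as stated by the problem or the answer.
Oxide-by-oxide delivered mass:
  Na2O: 329.8·0.1133 + 108.3·0.4408 = 85.10 g
  MgO: 102.9·0.9853 + 50.14·0.3180 = 117.3 g
  SiO2: 329.8·0.6768 + 50.14·0.6321 = 254.9 g
  Al2O3: 329.8·0.1966 = 64.84 g
LOI: 329.8·0.01330 + 102.9·0.01470 + 108.3·0.5592 + 50.14·0.04990 = 68.96 g
Glass = total batch minus LOI = 591.1 − 68.96 = 522.2 g (consistent with Σ oxide mass)
wt %: oxide over glass, times 100

Glass mass = 522.2 g (batch 591.1 − LOI 68.96).
Composition: Na2O 16.30%, MgO 22.47%, SiO2 48.82%, Al2O3 12.42%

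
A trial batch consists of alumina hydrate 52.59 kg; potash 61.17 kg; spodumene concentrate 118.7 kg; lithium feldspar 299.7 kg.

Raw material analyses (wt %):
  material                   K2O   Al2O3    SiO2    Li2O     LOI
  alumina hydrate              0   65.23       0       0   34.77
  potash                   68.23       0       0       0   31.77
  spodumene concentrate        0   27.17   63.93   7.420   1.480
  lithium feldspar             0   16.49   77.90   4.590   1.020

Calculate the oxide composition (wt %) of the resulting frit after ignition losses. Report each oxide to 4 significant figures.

Glass mass = 489.6 kg (batch 532.2 − LOI 42.53).
Composition: K2O 8.524%, Al2O3 23.69%, SiO2 63.18%, Li2O 4.608%

All internal work maintains full precision at all times. Working values are shown (rounded to 4 significant digits) in the working; a single rounding finalizes every reported value — the derived quantities, which include yield, LOI, four oxide percentages, net glass mass, totals, are rebuilt in exact precision, as set out in either problem or answer, using the weight values at 489.6 kg of glass.
Oxide-by-oxide delivered mass:
  K2O: 61.17·0.6823 = 41.74 kg
  Al2O3: 52.59·0.6523 + 118.7·0.2717 + 299.7·0.1649 = 116.0 kg
  SiO2: 118.7·0.6393 + 299.7·0.7790 = 309.4 kg
  Li2O: 118.7·0.07420 + 299.7·0.04590 = 22.56 kg
LOI: 52.59·0.3477 + 61.17·0.3177 + 118.7·0.01480 + 299.7·0.01020 = 42.53 kg
Glass mass = batch − LOI = 532.2 − 42.53 = 489.6 kg (matching Σ of the oxides)
each wt % is 100 × oxide ÷ glass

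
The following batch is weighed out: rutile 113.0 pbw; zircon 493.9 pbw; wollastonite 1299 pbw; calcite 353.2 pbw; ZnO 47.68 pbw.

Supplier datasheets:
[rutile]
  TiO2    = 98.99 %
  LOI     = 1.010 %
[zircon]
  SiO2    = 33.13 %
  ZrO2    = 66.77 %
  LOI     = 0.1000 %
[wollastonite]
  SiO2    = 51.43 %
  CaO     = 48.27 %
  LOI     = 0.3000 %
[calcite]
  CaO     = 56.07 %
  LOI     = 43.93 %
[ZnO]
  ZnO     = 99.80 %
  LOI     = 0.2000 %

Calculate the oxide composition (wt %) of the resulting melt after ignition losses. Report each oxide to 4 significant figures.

Working values appear (rounded to four significant digits) as written — full float precision is maintained at every stage. Every reported value is rounded exactly once — the derived quantities are rebuilt from the batch weights at 2146 pbw of glass in full precision (totals, yield, five oxide percentages, glass mass, ignition loss) as given in problem or answer.
Oxide-by-oxide delivered mass:
  ZnO: 47.68·0.9980 = 47.58 pbw
  SiO2: 493.9·0.3313 + 1299·0.5143 = 831.7 pbw
  TiO2: 113.0·0.9899 = 111.9 pbw
  CaO: 1299·0.4827 + 353.2·0.5607 = 825.1 pbw
  ZrO2: 493.9·0.6677 = 329.8 pbw
LOI: 113.0·0.01010 + 493.9·0.001000 + 1299·0.003000 + 353.2·0.4393 + 47.68·0.002000 = 160.8 pbw
Net of LOI, the glass mass = 2307 − 160.8 = 2146 pbw (= the summed oxide contributions)
percent by weight: oxide/glass ×100

Glass mass = 2146 pbw (batch 2307 − LOI 160.8).
Composition: ZnO 2.217%, SiO2 38.76%, TiO2 5.212%, CaO 38.45%, ZrO2 15.37%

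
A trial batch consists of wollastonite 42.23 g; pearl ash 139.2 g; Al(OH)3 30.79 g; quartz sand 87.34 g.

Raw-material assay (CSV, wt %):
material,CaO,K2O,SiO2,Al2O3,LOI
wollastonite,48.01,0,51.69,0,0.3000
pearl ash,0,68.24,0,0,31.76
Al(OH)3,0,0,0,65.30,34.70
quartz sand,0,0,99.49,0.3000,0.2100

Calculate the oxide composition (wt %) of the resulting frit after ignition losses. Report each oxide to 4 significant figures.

Glass mass = 244.4 g (batch 299.6 − LOI 55.20).
Composition: CaO 8.297%, K2O 38.87%, SiO2 44.49%, Al2O3 8.335%

Full float precision is held throughout. In-progress results are rounded off to 4 significant figures when quoted; a single rounding yields every reported result; derived quantities are computed in exact precision (the four compositions, ignition loss, totals, glass mass, yield) from the batch weights for 244.4 g of glass, precisely as stated by problem or answer.
Mass of each oxide from the mix:
  CaO: 42.23·0.4801 = 20.27 g
  K2O: 139.2·0.6824 = 94.99 g
  SiO2: 42.23·0.5169 + 87.34·0.9949 = 108.7 g
  Al2O3: 30.79·0.6530 + 87.34·0.003000 = 20.37 g
LOI: 42.23·0.003000 + 139.2·0.3176 + 30.79·0.3470 + 87.34·0.002100 = 55.20 g
Glass mass = batch − LOI = 299.6 − 55.20 = 244.4 g (= the summed oxide contributions)
wt % = oxide mass / glass mass × 100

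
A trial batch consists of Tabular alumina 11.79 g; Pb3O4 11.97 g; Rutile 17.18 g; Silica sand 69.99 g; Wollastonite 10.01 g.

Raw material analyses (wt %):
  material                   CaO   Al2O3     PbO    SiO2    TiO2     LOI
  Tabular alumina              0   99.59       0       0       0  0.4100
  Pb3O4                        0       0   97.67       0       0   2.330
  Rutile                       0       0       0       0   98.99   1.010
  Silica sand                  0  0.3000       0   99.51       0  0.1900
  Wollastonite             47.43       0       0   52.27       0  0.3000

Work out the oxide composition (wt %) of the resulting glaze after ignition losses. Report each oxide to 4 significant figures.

Intermediates are displayed rounded off to 4 significant digits alongside each step. Every computation runs at full precision at each step — every reported value receives exactly one rounding. The derived quantities are re-derived at exact precision (ignition loss, the totals, the five compositions, glass mass, the yield) starting from the weights on 120.3 g of glass precisely as stated by either problem or answer.
Delivered oxide masses:
  CaO: 10.01·0.4743 = 4.748 g
  Al2O3: 11.79·0.9959 + 69.99·0.003000 = 11.95 g
  PbO: 11.97·0.9767 = 11.69 g
  SiO2: 69.99·0.9951 + 10.01·0.5227 = 74.88 g
  TiO2: 17.18·0.9899 = 17.01 g
LOI: 11.79·0.004100 + 11.97·0.02330 + 17.18·0.01010 + 69.99·0.001900 + 10.01·0.003000 = 0.6638 g
Glass mass = batch − LOI = 120.9 − 0.6638 = 120.3 g (equal to the oxide-mass sum)
each oxide over glass, ×100, is wt %

Glass mass = 120.3 g (batch 120.9 − LOI 0.6638).
Composition: CaO 3.947%, Al2O3 9.937%, PbO 9.720%, SiO2 62.26%, TiO2 14.14%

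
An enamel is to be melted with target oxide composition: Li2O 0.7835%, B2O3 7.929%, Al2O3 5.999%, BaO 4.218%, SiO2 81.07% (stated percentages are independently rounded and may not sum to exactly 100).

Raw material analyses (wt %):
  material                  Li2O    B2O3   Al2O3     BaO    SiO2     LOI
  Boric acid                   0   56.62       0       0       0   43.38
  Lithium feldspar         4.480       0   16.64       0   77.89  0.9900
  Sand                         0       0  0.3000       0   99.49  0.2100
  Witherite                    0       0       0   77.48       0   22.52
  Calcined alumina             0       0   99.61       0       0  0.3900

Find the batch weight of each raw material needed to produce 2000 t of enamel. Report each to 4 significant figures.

Batch per 2000 t enamel:
  Boric acid: 280.1 t
  Lithium feldspar: 349.8 t
  Sand: 1356 t
  Witherite: 108.9 t
  Calcined alumina: 57.94 t
Total batch = 2153 t; LOI loss = 152.6 t; yield = 92.91%

Full precision is maintained at each step; in-progress results appear, with 4-significant-figure rounding, at each printed step. A single rounding finalizes every reported number — derived quantities (totals, yield, the five compositions, glass mass, LOI) are recomputed using the weight values per 2000 t of glass at full precision as quoted within problem or answer.
Oxide mass targets, per 2000 t enamel:
  Li2O: 0.7835% × 2000 = 15.67 t
  B2O3: 7.929% × 2000 = 158.6 t
  Al2O3: 5.999% × 2000 = 120.0 t
  BaO: 4.218% × 2000 = 84.36 t
  SiO2: 81.07% × 2000 = 1621 t
Mass-balance tally per oxide with the batch weights as given, relative to the basis at hand (delivered sums recover each target given rounding of the digits):
  Li2O: 349.8·0.04480 = 15.67 t (target 15.67 t)
  B2O3: 280.1·0.5662 = 158.6 t (target 158.6 t)
  Al2O3: 349.8·0.1664 + 1356·0.003000 + 57.94·0.9961 = 120.0 t (target 120.0 t)
  BaO: 108.9·0.7748 = 84.38 t (target 84.36 t)
  SiO2: 349.8·0.7789 + 1356·0.9949 = 1622 t (target 1621 t)
Glass-mass sanity pass: total charge less LOI = 2000 t (oxide target masses add up to 2000 t; against the stated basis, 2000 t — a pure rounding effect).
Batch grand total — Σ batch = 2153 t; ignition loss, Σ(batch × LOI) = 152.6 t; glass ÷ batch gives a yield of 92.91%.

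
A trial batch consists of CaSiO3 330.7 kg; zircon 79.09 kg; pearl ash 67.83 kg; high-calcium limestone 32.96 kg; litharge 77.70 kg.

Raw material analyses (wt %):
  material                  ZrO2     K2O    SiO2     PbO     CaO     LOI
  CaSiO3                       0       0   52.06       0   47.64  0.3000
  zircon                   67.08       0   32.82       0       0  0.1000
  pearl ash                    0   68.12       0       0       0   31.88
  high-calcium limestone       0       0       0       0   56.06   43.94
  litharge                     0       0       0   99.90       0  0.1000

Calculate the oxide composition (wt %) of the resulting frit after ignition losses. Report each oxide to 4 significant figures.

Glass mass = 551.0 kg (batch 588.3 − LOI 37.26).
Composition: ZrO2 9.628%, K2O 8.385%, SiO2 35.95%, PbO 14.09%, CaO 31.94%

Working values are shown rounded to four significant digits across the worked steps; each numeric step keeps full precision end to end. A single rounding completes every reported result; all derived quantities are computed at exact precision (the totals, ignition loss, the five compositions, net glass mass, yield) from the weighed amounts per 551.0 kg of glass as set out in problem or answer.
What the batch supplies per oxide:
  ZrO2: 79.09·0.6708 = 53.05 kg
  K2O: 67.83·0.6812 = 46.21 kg
  SiO2: 330.7·0.5206 + 79.09·0.3282 = 198.1 kg
  PbO: 77.70·0.9990 = 77.62 kg
  CaO: 330.7·0.4764 + 32.96·0.5606 = 176.0 kg
LOI: 330.7·0.003000 + 79.09·0.001000 + 67.83·0.3188 + 32.96·0.4394 + 77.70·0.001000 = 37.26 kg
Glass mass = batch − LOI = 588.3 − 37.26 = 551.0 kg (= Σ oxide masses)
wt % = oxide mass / glass mass × 100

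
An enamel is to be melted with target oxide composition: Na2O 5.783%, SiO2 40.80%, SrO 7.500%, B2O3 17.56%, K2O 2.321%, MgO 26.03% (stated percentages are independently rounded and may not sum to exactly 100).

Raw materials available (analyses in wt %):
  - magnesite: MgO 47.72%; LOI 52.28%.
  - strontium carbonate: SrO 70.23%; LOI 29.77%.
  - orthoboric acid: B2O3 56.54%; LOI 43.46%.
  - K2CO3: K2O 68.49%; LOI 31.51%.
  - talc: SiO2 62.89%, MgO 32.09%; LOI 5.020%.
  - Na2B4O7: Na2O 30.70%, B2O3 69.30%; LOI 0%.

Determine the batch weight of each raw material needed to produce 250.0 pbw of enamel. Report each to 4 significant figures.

Batch per 250.0 pbw enamel:
  magnesite: 27.30 pbw
  strontium carbonate: 26.70 pbw
  orthoboric acid: 19.92 pbw
  K2CO3: 8.472 pbw
  talc: 162.2 pbw
  Na2B4O7: 47.09 pbw
Total batch = 291.7 pbw; LOI loss = 41.69 pbw; yield = 85.71%

The intermediate values are shown, rounded to 4 significant figures, alongside each step. Every computation carries full precision end to end — each reported figure sees exactly one rounding — derived quantities are computed at full float precision (totals, six oxide percentages, LOI, the yield, glass mass) from the batch weights at 250.0 pbw of glass as set out in the question or the answer.
Target oxide masses per 250.0 pbw enamel:
  Na2O: 5.783% × 250.0 = 14.46 pbw
  SiO2: 40.80% × 250.0 = 102.0 pbw
  SrO: 7.500% × 250.0 = 18.75 pbw
  B2O3: 17.56% × 250.0 = 43.90 pbw
  K2O: 2.321% × 250.0 = 5.802 pbw
  MgO: 26.03% × 250.0 = 65.08 pbw
Oxide-by-oxide audit working from each reported weight, on the stated basis (sums match the target masses once rounding is allowed for):
  Na2O: 47.09·0.3070 = 14.46 pbw (target 14.46 pbw)
  SiO2: 162.2·0.6289 = 102.0 pbw (target 102.0 pbw)
  SrO: 26.70·0.7023 = 18.75 pbw (target 18.75 pbw)
  B2O3: 19.92·0.5654 + 47.09·0.6930 = 43.90 pbw (target 43.90 pbw)
  K2O: 8.472·0.6849 = 5.802 pbw (target 5.802 pbw)
  MgO: 27.30·0.4772 + 162.2·0.3209 = 65.08 pbw (target 65.08 pbw)
Glass-mass bookkeeping: batch total minus LOI = 250.0 pbw (per-oxide target masses sum to 250.0 pbw; basis as stated: 250.0 pbw — differing by rounding only).
Adding the batch up: Σ batch = 291.7 pbw; LOI loss = Σ batch·LOI = 41.69 pbw; yield: glass divided by total = 85.71%.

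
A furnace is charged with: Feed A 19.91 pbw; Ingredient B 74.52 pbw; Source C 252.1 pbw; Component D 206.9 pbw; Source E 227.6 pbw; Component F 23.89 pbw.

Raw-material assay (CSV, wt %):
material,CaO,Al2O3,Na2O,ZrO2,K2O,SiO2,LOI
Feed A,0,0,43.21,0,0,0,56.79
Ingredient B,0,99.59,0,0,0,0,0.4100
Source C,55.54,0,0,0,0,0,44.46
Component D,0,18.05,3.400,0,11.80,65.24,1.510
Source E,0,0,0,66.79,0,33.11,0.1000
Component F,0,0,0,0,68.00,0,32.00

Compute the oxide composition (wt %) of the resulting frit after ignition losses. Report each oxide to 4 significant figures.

Full precision is held all the way through; in-progress results are displayed with 4-significant-digit rounding on the page. Each reported value is rounded once only — the derived quantities, which include net glass mass, ignition loss, totals, yield, the six compositions, are recomputed at full precision, as written in question or answer, using the weight values at 670.2 pbw of glass.
Delivered oxide masses:
  CaO: 252.1·0.5554 = 140.0 pbw
  Al2O3: 74.52·0.9959 + 206.9·0.1805 = 111.6 pbw
  Na2O: 19.91·0.4321 + 206.9·0.03400 = 15.64 pbw
  ZrO2: 227.6·0.6679 = 152.0 pbw
  K2O: 206.9·0.1180 + 23.89·0.6800 = 40.66 pbw
  SiO2: 206.9·0.6524 + 227.6·0.3311 = 210.3 pbw
LOI: 19.91·0.5679 + 74.52·0.004100 + 252.1·0.4446 + 206.9·0.01510 + 227.6·0.001000 + 23.89·0.3200 = 134.7 pbw
Net of LOI, the glass mass = 804.9 − 134.7 = 670.2 pbw (consistent with Σ oxide mass)
percent by weight: oxide/glass ×100

Glass mass = 670.2 pbw (batch 804.9 − LOI 134.7).
Composition: CaO 20.89%, Al2O3 16.65%, Na2O 2.333%, ZrO2 22.68%, K2O 6.067%, SiO2 31.38%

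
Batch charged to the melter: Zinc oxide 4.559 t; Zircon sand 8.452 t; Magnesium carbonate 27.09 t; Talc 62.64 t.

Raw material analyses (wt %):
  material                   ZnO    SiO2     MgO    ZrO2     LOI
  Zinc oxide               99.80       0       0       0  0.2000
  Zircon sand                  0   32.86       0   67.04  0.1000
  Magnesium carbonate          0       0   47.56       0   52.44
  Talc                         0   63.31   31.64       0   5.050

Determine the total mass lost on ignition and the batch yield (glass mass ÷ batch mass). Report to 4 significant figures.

LOI loss = 17.39 t; glass = 85.35 t; yield = 83.08%

Intermediates appear, rounded to four significant figures, within the worked lines; every computation holds exact precision through every step. Every reported figure is rounded once only. Derived quantities (totals, the four compositions, LOI, the yield, net glass mass) are rebuilt in full float precision starting from the weights on 85.35 t of glass as given in question or answer.
Per-material ignition loss:
  Zinc oxide: 4.559 × 0.002000 = 0.009118 t
  Zircon sand: 8.452 × 0.001000 = 0.008452 t
  Magnesium carbonate: 27.09 × 0.5244 = 14.21 t
  Talc: 62.64 × 0.05050 = 3.163 t
Total LOI = 17.39 t
Glass = batch − LOI = 102.7 − 17.39 = 85.35 t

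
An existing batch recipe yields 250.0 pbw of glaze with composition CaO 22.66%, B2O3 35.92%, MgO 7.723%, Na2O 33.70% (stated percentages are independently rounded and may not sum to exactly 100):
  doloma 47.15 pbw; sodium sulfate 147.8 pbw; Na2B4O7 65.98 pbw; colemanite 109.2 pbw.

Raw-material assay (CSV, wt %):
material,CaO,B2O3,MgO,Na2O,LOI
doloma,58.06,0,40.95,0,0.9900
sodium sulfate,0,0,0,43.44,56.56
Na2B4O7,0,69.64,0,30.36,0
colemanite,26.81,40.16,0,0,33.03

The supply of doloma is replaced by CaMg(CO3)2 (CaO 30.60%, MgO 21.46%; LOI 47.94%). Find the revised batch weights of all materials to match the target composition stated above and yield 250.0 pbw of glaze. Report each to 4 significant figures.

Revised batch per 250.0 pbw glaze:
  CaMg(CO3)2: 89.97 pbw
  sodium sulfate: 147.6 pbw
  Na2B4O7: 66.31 pbw
  colemanite: 108.6 pbw
Total batch = 412.5 pbw; LOI loss = 162.5 pbw

Working values are rounded to 4 significant figures when displayed — all arithmetic carries full precision from start to finish — every reported value is rounded only once; the derived quantities, including the totals, glass mass, four oxide percentages, LOI, the yield, are computed using the weight values per 250.0 pbw of glass in full precision as written in question or answer.
Per-oxide target masses for 250.0 pbw glaze:
  CaO: 22.66% × 250.0 = 56.65 pbw
  B2O3: 35.92% × 250.0 = 89.80 pbw
  MgO: 7.723% × 250.0 = 19.31 pbw
  Na2O: 33.70% × 250.0 = 84.25 pbw
A balance pass over the oxides, with the batch weights as given, versus the basis set out (summed amounts equal target values up to rounding of the answer):
  CaO: 89.97·0.3060 + 108.6·0.2681 = 56.65 pbw (target 56.65 pbw)
  B2O3: 66.31·0.6964 + 108.6·0.4016 = 89.79 pbw (target 89.80 pbw)
  MgO: 89.97·0.2146 = 19.31 pbw (target 19.31 pbw)
  Na2O: 147.6·0.4344 + 66.31·0.3036 = 84.25 pbw (target 84.25 pbw)
Mass balance on the glass: net batch after ignition = 250.0 pbw (oxide target masses add up to 250.0 pbw; stated basis 250.0 pbw — rounding explains the deltas).
Adding the batch up: Σ batch = 412.5 pbw; loss to ignition Σ batch·LOI = 162.5 pbw; yield, glass over the total, = 60.61%.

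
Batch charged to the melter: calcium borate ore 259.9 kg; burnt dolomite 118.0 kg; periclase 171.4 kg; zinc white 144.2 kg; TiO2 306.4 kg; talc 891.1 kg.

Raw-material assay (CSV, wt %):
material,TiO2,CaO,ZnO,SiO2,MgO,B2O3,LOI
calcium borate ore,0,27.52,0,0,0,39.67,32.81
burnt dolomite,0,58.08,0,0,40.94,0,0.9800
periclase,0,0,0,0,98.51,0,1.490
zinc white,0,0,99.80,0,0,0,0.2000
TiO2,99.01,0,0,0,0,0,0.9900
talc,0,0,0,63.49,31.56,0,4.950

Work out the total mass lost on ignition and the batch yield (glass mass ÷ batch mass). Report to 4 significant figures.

LOI loss = 136.4 kg; glass = 1755 kg; yield = 92.79%

The working math runs at full precision in every operation; working values appear (rounded to 4 significant figures) as written. Each reported value takes just one rounding — all derived quantities (six oxide percentages, ignition loss, net glass mass, the yield, totals) are re-derived in exact precision starting from the weights for 1755 kg of glass, as written in the problem or answer text.
Material-by-material LOI:
  calcium borate ore: 259.9 × 0.3281 = 85.27 kg
  burnt dolomite: 118.0 × 0.009800 = 1.156 kg
  periclase: 171.4 × 0.01490 = 2.554 kg
  zinc white: 144.2 × 0.002000 = 0.2884 kg
  TiO2: 306.4 × 0.009900 = 3.033 kg
  talc: 891.1 × 0.04950 = 44.11 kg
Total LOI = 136.4 kg
Glass = batch − LOI = 1891 − 136.4 = 1755 kg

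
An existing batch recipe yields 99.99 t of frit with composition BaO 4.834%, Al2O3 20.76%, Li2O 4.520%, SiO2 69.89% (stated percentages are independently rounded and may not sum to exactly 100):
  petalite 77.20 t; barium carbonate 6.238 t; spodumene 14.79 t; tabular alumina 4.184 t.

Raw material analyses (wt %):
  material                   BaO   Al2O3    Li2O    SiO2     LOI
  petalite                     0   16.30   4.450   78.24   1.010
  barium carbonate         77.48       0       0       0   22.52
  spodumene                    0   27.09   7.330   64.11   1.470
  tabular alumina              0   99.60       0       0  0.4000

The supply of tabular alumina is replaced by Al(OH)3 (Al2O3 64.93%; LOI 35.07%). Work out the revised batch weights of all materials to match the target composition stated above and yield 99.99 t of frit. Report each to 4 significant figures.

Revised batch per 99.99 t frit:
  petalite: 77.20 t
  barium carbonate: 6.238 t
  spodumene: 14.79 t
  Al(OH)3: 6.419 t
Total batch = 104.6 t; LOI loss = 4.653 t

Mid-chain values are displayed rounded to 4 significant digits alongside each step — all arithmetic runs at full precision from start to finish — every reported value takes just one rounding. All derived quantities are computed starting from the weights per 99.99 t of glass at exact precision (totals, four oxide percentages, the yield, glass mass, ignition loss) as they appear in the question or the answer.
Target oxide masses per 99.99 t frit:
  BaO: 4.834% × 99.99 = 4.834 t
  Al2O3: 20.76% × 99.99 = 20.76 t
  Li2O: 4.520% × 99.99 = 4.520 t
  SiO2: 69.89% × 99.99 = 69.88 t
Mass-balance tally per oxide working from each reported weight, under the basis named above (sums match the target masses within answer rounding):
  BaO: 6.238·0.7748 = 4.833 t (target 4.834 t)
  Al2O3: 77.20·0.1630 + 14.79·0.2709 + 6.419·0.6493 = 20.76 t (target 20.76 t)
  Li2O: 77.20·0.04450 + 14.79·0.07330 = 4.520 t (target 4.520 t)
  SiO2: 77.20·0.7824 + 14.79·0.6411 = 69.88 t (target 69.88 t)
The glass-mass cross-check: batch Σ − ignition loss = 99.99 t (oxide target masses add up to 99.99 t; stated basis 99.99 t — gaps are rounding artifacts).
Batch grand total — Σ batch = 104.6 t; LOI removed, Σ of batch·LOI: 4.653 t; yield = glass ÷ total batch = 95.55%.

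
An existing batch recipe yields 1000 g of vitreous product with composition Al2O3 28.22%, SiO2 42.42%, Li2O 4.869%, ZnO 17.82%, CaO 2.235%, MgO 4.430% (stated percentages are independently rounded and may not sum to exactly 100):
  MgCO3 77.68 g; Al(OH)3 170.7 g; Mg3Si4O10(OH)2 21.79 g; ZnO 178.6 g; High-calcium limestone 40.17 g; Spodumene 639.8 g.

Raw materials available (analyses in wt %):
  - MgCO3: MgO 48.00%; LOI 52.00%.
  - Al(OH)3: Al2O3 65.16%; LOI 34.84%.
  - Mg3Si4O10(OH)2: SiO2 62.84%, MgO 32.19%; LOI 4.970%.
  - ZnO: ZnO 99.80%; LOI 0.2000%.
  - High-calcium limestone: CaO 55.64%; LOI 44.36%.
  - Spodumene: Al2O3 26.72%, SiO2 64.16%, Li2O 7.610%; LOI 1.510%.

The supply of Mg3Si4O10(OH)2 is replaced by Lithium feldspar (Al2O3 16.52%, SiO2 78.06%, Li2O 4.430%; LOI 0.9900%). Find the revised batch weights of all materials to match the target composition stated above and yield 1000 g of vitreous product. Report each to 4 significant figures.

Revised batch per 1000 g vitreous product:
  MgCO3: 92.29 g
  Al(OH)3: 170.2 g
  Lithium feldspar: 33.64 g
  ZnO: 178.6 g
  High-calcium limestone: 40.17 g
  Spodumene: 620.2 g
Total batch = 1135 g; LOI loss = 135.2 g

Values along the way are printed, rounded to four significant digits, alongside each step. Each numeric step maintains full float precision end to end; each reported value is rounded a single time — all derived quantities are computed from the batch weights at 1000 g of glass at full precision (six oxide percentages, the yield, LOI, the totals, net glass mass), precisely as stated by the problem or the answer.
The oxide mass targets at 1000 g vitreous product:
  Al2O3: 28.22% × 1000 = 282.2 g
  SiO2: 42.42% × 1000 = 424.2 g
  Li2O: 4.869% × 1000 = 48.69 g
  ZnO: 17.82% × 1000 = 178.2 g
  CaO: 2.235% × 1000 = 22.35 g
  MgO: 4.430% × 1000 = 44.30 g
Verifying the oxide balance on the weights just shown, per the basis as stated (target by target, the sums agree given rounding of the digits):
  Al2O3: 170.2·0.6516 + 33.64·0.1652 + 620.2·0.2672 = 282.2 g (target 282.2 g)
  SiO2: 33.64·0.7806 + 620.2·0.6416 = 424.2 g (target 424.2 g)
  Li2O: 33.64·0.04430 + 620.2·0.07610 = 48.69 g (target 48.69 g)
  ZnO: 178.6·0.9980 = 178.2 g (target 178.2 g)
  CaO: 40.17·0.5564 = 22.35 g (target 22.35 g)
  MgO: 92.29·0.4800 = 44.30 g (target 44.30 g)
Glass-mass closure: the batch minus its LOI: 999.9 g (the targets, summed, come to 999.9 g; against the stated basis, 1000 g — deltas are rounding alone).
Batch total: Σ batch = 1135 g; LOI loss = Σ batch·LOI = 135.2 g; yield: glass divided by total = 88.09%.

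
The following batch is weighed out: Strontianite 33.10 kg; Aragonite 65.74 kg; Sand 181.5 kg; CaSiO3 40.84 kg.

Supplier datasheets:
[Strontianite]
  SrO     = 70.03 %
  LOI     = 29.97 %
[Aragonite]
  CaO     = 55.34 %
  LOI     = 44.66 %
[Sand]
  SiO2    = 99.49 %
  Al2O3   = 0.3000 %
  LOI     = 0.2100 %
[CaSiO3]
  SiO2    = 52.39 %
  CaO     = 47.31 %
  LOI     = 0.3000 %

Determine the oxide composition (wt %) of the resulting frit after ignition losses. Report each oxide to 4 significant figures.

The whole derivation carries exact precision at every stage — the intermediate values appear, with 4-significant-figure rounding, between the steps. A single rounding finalizes each reported number. The derived quantities, including the four compositions, ignition loss, yield, net glass mass, the totals, are re-derived from the weighed amounts at 281.4 kg of glass in full float precision, as given in question or answer.
What the batch supplies per oxide:
  SrO: 33.10·0.7003 = 23.18 kg
  SiO2: 181.5·0.9949 + 40.84·0.5239 = 202.0 kg
  CaO: 65.74·0.5534 + 40.84·0.4731 = 55.70 kg
  Al2O3: 181.5·0.003000 = 0.5445 kg
LOI: 33.10·0.2997 + 65.74·0.4466 + 181.5·0.002100 + 40.84·0.003000 = 39.78 kg
The glass mass, total less LOI, = 321.2 − 39.78 = 281.4 kg (equal to the oxide-mass sum)
percent by weight: oxide/glass ×100

Glass mass = 281.4 kg (batch 321.2 − LOI 39.78).
Composition: SrO 8.237%, SiO2 71.77%, CaO 19.79%, Al2O3 0.1935%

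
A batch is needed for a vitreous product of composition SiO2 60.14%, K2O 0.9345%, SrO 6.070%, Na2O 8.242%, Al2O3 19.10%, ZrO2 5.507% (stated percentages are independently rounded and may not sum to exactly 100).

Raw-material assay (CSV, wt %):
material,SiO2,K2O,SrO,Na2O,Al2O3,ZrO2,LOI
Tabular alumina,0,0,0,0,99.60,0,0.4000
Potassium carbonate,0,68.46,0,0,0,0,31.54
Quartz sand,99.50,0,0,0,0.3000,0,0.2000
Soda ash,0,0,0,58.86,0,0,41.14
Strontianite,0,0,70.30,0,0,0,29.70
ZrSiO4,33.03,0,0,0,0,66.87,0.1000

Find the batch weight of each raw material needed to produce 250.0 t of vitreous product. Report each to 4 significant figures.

Batch per 250.0 t vitreous product:
  Tabular alumina: 47.51 t
  Potassium carbonate: 3.413 t
  Quartz sand: 144.3 t
  Soda ash: 35.01 t
  Strontianite: 21.59 t
  ZrSiO4: 20.59 t
Total batch = 272.4 t; LOI loss = 22.39 t; yield = 91.78%

Mid-chain values are rounded to 4 significant digits as shown. Every computation maintains exact precision throughout — every reported figure sees exactly one rounding; derived quantities are re-derived using the weight values per 250.0 t of glass at exact precision (yield, the six compositions, totals, glass mass, ignition loss) precisely as stated by the problem or answer text.
Target oxide masses per 250.0 t vitreous product:
  SiO2: 60.14% × 250.0 = 150.4 t
  K2O: 0.9345% × 250.0 = 2.336 t
  SrO: 6.070% × 250.0 = 15.18 t
  Na2O: 8.242% × 250.0 = 20.60 t
  Al2O3: 19.10% × 250.0 = 47.75 t
  ZrO2: 5.507% × 250.0 = 13.77 t
Oxide-by-oxide audit per the reported batch figures, for the quoted basis mass (every target is met by its sum within answer rounding):
  SiO2: 144.3·0.9950 + 20.59·0.3303 = 150.4 t (target 150.4 t)
  K2O: 3.413·0.6846 = 2.337 t (target 2.336 t)
  SrO: 21.59·0.7030 = 15.18 t (target 15.18 t)
  Na2O: 35.01·0.5886 = 20.61 t (target 20.60 t)
  Al2O3: 47.51·0.9960 + 144.3·0.003000 = 47.75 t (target 47.75 t)
  ZrO2: 20.59·0.6687 = 13.77 t (target 13.77 t)
The glass-mass cross-check: whole batch net of LOI = 250.0 t (targets for the oxides total 250.0 t; stated basis 250.0 t — any gap is answer rounding).
Adding the batch up: Σ batch = 272.4 t; ignition loss, Σ(batch × LOI) = 22.39 t; yield: glass divided by total = 91.78%.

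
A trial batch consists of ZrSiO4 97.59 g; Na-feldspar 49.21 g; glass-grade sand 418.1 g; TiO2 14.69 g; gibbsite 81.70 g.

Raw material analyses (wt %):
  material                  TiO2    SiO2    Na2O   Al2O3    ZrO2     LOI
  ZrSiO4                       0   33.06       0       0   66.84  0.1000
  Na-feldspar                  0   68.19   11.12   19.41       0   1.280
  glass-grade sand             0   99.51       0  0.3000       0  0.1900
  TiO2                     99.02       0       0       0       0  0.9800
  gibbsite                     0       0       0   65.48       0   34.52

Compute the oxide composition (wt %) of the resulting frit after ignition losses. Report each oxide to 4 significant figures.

Glass mass = 631.4 g (batch 661.3 − LOI 29.87).
Composition: TiO2 2.304%, SiO2 76.32%, Na2O 0.8666%, Al2O3 10.18%, ZrO2 10.33%

The whole derivation maintains full precision throughout; working values appear, rounded to four significant digits, alongside each step. Every reported number is rounded just once. All derived quantities (net glass mass, the yield, totals, LOI, five oxide percentages) are re-derived in full precision starting from the weights at 631.4 g of glass, precisely as stated by the problem or answer text.
Delivered oxide masses:
  TiO2: 14.69·0.9902 = 14.55 g
  SiO2: 97.59·0.3306 + 49.21·0.6819 + 418.1·0.9951 = 481.9 g
  Na2O: 49.21·0.1112 = 5.472 g
  Al2O3: 49.21·0.1941 + 418.1·0.003000 + 81.70·0.6548 = 64.30 g
  ZrO2: 97.59·0.6684 = 65.23 g
LOI: 97.59·0.001000 + 49.21·0.01280 + 418.1·0.001900 + 14.69·0.009800 + 81.70·0.3452 = 29.87 g
Net of LOI, the glass mass = 661.3 − 29.87 = 631.4 g (the oxide masses sum to this)
percent by weight: oxide/glass ×100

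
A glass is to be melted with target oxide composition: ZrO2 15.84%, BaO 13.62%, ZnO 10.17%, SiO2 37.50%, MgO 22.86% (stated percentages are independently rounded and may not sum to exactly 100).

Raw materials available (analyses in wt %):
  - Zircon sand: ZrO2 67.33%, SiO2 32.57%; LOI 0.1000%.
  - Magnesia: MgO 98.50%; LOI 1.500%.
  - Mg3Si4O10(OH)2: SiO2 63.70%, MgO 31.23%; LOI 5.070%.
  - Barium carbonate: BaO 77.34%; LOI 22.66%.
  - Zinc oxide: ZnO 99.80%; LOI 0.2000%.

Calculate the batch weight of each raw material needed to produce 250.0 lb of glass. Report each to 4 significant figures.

Each numeric step keeps full float precision all the way through — in-progress results are shown (rounded to four significant digits) in the working — each reported result is rounded just once — derived quantities are rebuilt from the batch weights at 250.0 lb of glass at full float precision (the five compositions, yield, net glass mass, ignition loss, the totals) as quoted within the problem or answer text.
Oxide-by-oxide targets in 250.0 lb glass:
  ZrO2: 15.84% × 250.0 = 39.60 lb
  BaO: 13.62% × 250.0 = 34.05 lb
  ZnO: 10.17% × 250.0 = 25.42 lb
  SiO2: 37.50% × 250.0 = 93.75 lb
  MgO: 22.86% × 250.0 = 57.15 lb
Per-oxide balance check using the reported weights, at the basis given (every target is met by its sum net of answer rounding effects):
  ZrO2: 58.81·0.6733 = 39.60 lb (target 39.60 lb)
  BaO: 44.03·0.7734 = 34.05 lb (target 34.05 lb)
  ZnO: 25.48·0.9980 = 25.43 lb (target 25.42 lb)
  SiO2: 58.81·0.3257 + 117.1·0.6370 = 93.75 lb (target 93.75 lb)
  MgO: 20.89·0.9850 + 117.1·0.3123 = 57.15 lb (target 57.15 lb)
Glass-mass closure: total batch − LOI = 250.0 lb (the targets, summed, come to 250.0 lb; stated basis 250.0 lb — rounding explains the deltas).
Batch total: Σ batch = 266.3 lb; ignition loss, Σ(batch × LOI) = 16.34 lb; yield = glass ÷ total batch = 93.87%.

Batch per 250.0 lb glass:
  Zircon sand: 58.81 lb
  Magnesia: 20.89 lb
  Mg3Si4O10(OH)2: 117.1 lb
  Barium carbonate: 44.03 lb
  Zinc oxide: 25.48 lb
Total batch = 266.3 lb; LOI loss = 16.34 lb; yield = 93.87%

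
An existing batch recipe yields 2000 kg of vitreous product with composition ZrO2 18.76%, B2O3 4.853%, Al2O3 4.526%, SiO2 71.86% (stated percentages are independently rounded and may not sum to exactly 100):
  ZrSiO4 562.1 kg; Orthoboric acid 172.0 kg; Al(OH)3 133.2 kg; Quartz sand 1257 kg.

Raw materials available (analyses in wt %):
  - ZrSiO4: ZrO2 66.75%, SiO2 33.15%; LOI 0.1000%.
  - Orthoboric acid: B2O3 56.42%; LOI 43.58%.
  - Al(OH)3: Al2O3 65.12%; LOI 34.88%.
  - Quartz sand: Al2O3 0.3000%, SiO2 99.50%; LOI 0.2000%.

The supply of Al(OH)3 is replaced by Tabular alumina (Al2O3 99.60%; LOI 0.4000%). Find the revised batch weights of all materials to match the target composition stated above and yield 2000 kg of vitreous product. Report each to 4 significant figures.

Revised batch per 2000 kg vitreous product:
  ZrSiO4: 562.1 kg
  Orthoboric acid: 172.0 kg
  Tabular alumina: 87.10 kg
  Quartz sand: 1257 kg
Total batch = 2078 kg; LOI loss = 78.38 kg

Working values appear with 4-significant-figure rounding as written — every computation keeps exact precision from start to finish — exactly one rounding lands on each reported value; all derived quantities, which include net glass mass, four oxide percentages, totals, ignition loss, yield, are carried at full float precision, exactly as printed in the problem or answer text, using the weight values on 2000 kg of glass.
Target masses of each oxide per 2000 kg vitreous product:
  ZrO2: 18.76% × 2000 = 375.2 kg
  B2O3: 4.853% × 2000 = 97.06 kg
  Al2O3: 4.526% × 2000 = 90.52 kg
  SiO2: 71.86% × 2000 = 1437 kg
Sums-versus-targets review working from each reported weight, for the quoted basis mass (delivered sums recover each target net of answer rounding effects):
  ZrO2: 562.1·0.6675 = 375.2 kg (target 375.2 kg)
  B2O3: 172.0·0.5642 = 97.04 kg (target 97.06 kg)
  Al2O3: 87.10·0.9960 + 1257·0.003000 = 90.52 kg (target 90.52 kg)
  SiO2: 562.1·0.3315 + 1257·0.9950 = 1437 kg (target 1437 kg)
Consistency of the glass mass: Σ batch − LOI loss = 2000 kg (summing oxide targets gives 2000 kg; the stated basis being 2000 kg — gaps are rounding artifacts).
Total batch = Σ batch = 2078 kg; the LOI term Σ batch·LOI equals 78.38 kg; yield = glass ÷ total batch = 96.23%.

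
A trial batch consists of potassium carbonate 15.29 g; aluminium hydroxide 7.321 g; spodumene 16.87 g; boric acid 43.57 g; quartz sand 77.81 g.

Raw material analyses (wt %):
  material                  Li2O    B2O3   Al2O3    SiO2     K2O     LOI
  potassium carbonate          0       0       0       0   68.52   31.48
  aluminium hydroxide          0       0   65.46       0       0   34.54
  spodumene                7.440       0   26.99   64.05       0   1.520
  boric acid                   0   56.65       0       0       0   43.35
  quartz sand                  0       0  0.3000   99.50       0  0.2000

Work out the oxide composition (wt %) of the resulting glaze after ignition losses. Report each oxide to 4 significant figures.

Values along the way appear with 4-significant-digit rounding in the working; full float precision is carried all the way through; each reported value sees exactly one rounding — the derived quantities, which include ignition loss, the yield, totals, glass mass, the five compositions, are rebuilt at full float precision, exactly as shown in question or answer, using the weight values at 134.2 g of glass.
Per-oxide mass from batch:
  Li2O: 16.87·0.07440 = 1.255 g
  B2O3: 43.57·0.5665 = 24.68 g
  Al2O3: 7.321·0.6546 + 16.87·0.2699 + 77.81·0.003000 = 9.579 g
  SiO2: 16.87·0.6405 + 77.81·0.9950 = 88.23 g
  K2O: 15.29·0.6852 = 10.48 g
LOI: 15.29·0.3148 + 7.321·0.3454 + 16.87·0.01520 + 43.57·0.4335 + 77.81·0.002000 = 26.64 g
Resulting glass, batch − LOI: 160.9 − 26.64 = 134.2 g (equal to the oxide-mass sum)
percent by weight: oxide/glass ×100

Glass mass = 134.2 g (batch 160.9 − LOI 26.64).
Composition: Li2O 0.9351%, B2O3 18.39%, Al2O3 7.137%, SiO2 65.73%, K2O 7.806%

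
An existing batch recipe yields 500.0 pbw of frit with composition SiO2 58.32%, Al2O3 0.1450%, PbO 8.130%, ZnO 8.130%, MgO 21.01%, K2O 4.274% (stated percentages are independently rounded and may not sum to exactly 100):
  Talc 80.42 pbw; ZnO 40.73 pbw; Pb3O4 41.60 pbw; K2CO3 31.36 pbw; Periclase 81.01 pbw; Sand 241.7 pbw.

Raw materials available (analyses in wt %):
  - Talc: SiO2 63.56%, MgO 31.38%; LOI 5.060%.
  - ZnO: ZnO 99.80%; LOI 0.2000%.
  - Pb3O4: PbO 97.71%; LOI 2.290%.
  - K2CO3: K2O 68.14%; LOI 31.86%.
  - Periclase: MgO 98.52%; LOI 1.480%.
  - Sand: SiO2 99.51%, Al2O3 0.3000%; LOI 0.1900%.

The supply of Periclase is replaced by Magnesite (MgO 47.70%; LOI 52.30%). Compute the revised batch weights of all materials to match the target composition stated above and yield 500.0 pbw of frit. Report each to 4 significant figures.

Mid-chain values appear rounded off to 4 significant figures across the worked steps; every computation runs at full precision at each step. Every reported figure takes a single rounding; the derived quantities (glass mass, the totals, six oxide percentages, yield, LOI) are rebuilt in full float precision from the weighed amounts on 500.0 pbw of glass, exactly as shown in the problem or the answer.
The oxide mass targets at 500.0 pbw frit:
  SiO2: 58.32% × 500.0 = 291.6 pbw
  Al2O3: 0.1450% × 500.0 = 0.7250 pbw
  PbO: 8.130% × 500.0 = 40.65 pbw
  ZnO: 8.130% × 500.0 = 40.65 pbw
  MgO: 21.01% × 500.0 = 105.0 pbw
  K2O: 4.274% × 500.0 = 21.37 pbw
Verifying the oxide balance using the reported weights, under the basis named above (every target is met by its sum up to rounding of the answer):
  SiO2: 80.42·0.6356 + 241.7·0.9951 = 291.6 pbw (target 291.6 pbw)
  Al2O3: 241.7·0.003000 = 0.7251 pbw (target 0.7250 pbw)
  PbO: 41.60·0.9771 = 40.65 pbw (target 40.65 pbw)
  ZnO: 40.73·0.9980 = 40.65 pbw (target 40.65 pbw)
  MgO: 80.42·0.3138 + 167.3·0.4770 = 105.0 pbw (target 105.0 pbw)
  K2O: 31.36·0.6814 = 21.37 pbw (target 21.37 pbw)
Glass mass check: total charge less LOI = 500.1 pbw (targets for the oxides total 500.0 pbw; with the basis standing at 500.0 pbw — any gap is answer rounding).
Whole-batch sum: Σ batch = 603.1 pbw; Σ batch·LOI gives LOI loss = 103.1 pbw; yield, glass over the total, = 82.91%.

Revised batch per 500.0 pbw frit:
  Talc: 80.42 pbw
  ZnO: 40.73 pbw
  Pb3O4: 41.60 pbw
  K2CO3: 31.36 pbw
  Magnesite: 167.3 pbw
  Sand: 241.7 pbw
Total batch = 603.1 pbw; LOI loss = 103.1 pbw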